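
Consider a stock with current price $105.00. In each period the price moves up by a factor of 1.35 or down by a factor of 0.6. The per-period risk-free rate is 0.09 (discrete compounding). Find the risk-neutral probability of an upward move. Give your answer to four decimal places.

Risk-neutral probability p = (1 + 0.09 − 0.6)/(1.35 − 0.6) = 0.4900/0.7500 = 0.6533

p = 0.6533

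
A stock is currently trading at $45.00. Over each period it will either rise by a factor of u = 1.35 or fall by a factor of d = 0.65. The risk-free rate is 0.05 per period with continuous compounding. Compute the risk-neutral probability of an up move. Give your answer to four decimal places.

p = 0.5732

Risk-neutral probability p = (e^0.05 − 0.65)/(1.35 − 0.65) = 0.4013/0.7000 = 0.5732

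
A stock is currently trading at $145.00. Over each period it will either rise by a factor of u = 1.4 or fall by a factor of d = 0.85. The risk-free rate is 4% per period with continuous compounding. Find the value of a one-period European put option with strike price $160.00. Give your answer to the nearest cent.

Risk-neutral probability p = (e^0.04 − 0.85)/(1.4 − 0.85) = 0.1908/0.5500 = 0.3469
Terminal stock prices: S_u = 203, S_d = 123.2
Terminal payoffs (K − S): max(-43, 0) = 0, max(36.75, 0) = 36.75
Node 0 (S = 145): V_0 = e^(−0.04)·[0.3469·0.0000 + 0.6531·36.7500] = 23.0593

$23.06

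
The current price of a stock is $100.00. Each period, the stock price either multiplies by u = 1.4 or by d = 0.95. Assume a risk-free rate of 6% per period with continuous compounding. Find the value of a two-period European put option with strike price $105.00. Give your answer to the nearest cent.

$7.39

Risk-neutral probability p = (e^0.06 − 0.95)/(1.4 − 0.95) = 0.1118/0.4500 = 0.2485
Terminal stock prices: S_uu = 196, S_ud = 133, S_dd = 90.25
Terminal payoffs (K − S): max(-91, 0) = 0, max(-28, 0) = 0, max(14.75, 0) = 14.75
Node u (S = 140): V_u = e^(−0.06)·[0.2485·0.0000 + 0.7515·0.0000] = 0.0000
Node d (S = 95): V_d = e^(−0.06)·[0.2485·0.0000 + 0.7515·14.7500] = 10.4388
Node 0 (S = 100): V_0 = e^(−0.06)·[0.2485·0.0000 + 0.7515·10.4388] = 7.3876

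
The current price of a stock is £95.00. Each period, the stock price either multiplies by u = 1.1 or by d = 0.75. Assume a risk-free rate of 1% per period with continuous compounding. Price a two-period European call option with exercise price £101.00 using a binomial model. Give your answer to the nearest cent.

Risk-neutral probability p = (e^0.01 − 0.75)/(1.1 − 0.75) = 0.2601/0.3500 = 0.7430
Terminal stock prices: S_uu = 115, S_ud = 78.38, S_dd = 53.44
Terminal payoffs (S − K): max(13.95, 0) = 13.95, max(-22.62, 0) = 0, max(-47.56, 0) = 0
Node u (S = 104.5): V_u = e^(−0.01)·[0.7430·13.9500 + 0.2570·0.0000] = 10.2617
Node d (S = 71.25): V_d = e^(−0.01)·[0.7430·0.0000 + 0.2570·0.0000] = 0.0000
Node 0 (S = 95): V_0 = e^(−0.01)·[0.7430·10.2617 + 0.2570·0.0000] = 7.5486

£7.55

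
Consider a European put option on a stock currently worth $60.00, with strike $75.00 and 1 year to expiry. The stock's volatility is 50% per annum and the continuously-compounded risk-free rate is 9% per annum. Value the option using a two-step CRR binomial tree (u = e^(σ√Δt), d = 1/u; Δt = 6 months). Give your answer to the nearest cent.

$18.22

CRR parameters: u = e^(σ√Δt) = e^(0.5·√0.5) = 1.4241, d = 1/u = 0.7022
Per-period rate: rΔt = 0.09·0.5 = 0.045, so R = e^0.045 = 1.0460
Risk-neutral probability p = (e^0.045 − 0.7022)/(1.4241 − 0.7022) = 0.3438/0.7219 = 0.4763
Terminal stock prices: S_uu = 121.7, S_ud = 60, S_dd = 29.58
Terminal payoffs (K − S): max(-46.69, 0) = 0, max(15, 0) = 15, max(45.42, 0) = 45.42
Node u (S = 85.45): V_u = e^(−0.045)·[0.4763·0.0000 + 0.5237·15.0000] = 7.5102
Node d (S = 42.13): V_d = e^(−0.045)·[0.4763·15.0000 + 0.5237·45.4159] = 29.5685
Node 0 (S = 60): V_0 = e^(−0.045)·[0.4763·7.5102 + 0.5237·29.5685] = 18.2238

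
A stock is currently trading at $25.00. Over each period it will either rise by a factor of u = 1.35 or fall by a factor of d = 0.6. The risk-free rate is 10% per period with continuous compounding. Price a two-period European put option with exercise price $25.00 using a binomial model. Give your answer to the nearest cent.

$3.11

Risk-neutral probability p = (e^0.1 − 0.6)/(1.35 − 0.6) = 0.5052/0.7500 = 0.6736
Terminal stock prices: S_uu = 45.56, S_ud = 20.25, S_dd = 9
Terminal payoffs (K − S): max(-20.56, 0) = 0, max(4.75, 0) = 4.75, max(16, 0) = 16
Node u (S = 33.75): V_u = e^(−0.1)·[0.6736·0.0000 + 0.3264·4.7500] = 1.4030
Node d (S = 15): V_d = e^(−0.1)·[0.6736·4.7500 + 0.3264·16.0000] = 7.6209
Node 0 (S = 25): V_0 = e^(−0.1)·[0.6736·1.4030 + 0.3264·7.6209] = 3.1061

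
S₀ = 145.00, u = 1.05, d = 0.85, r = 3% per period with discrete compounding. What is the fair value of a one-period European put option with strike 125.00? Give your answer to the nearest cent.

Risk-neutral probability p = (1 + 0.03 − 0.85)/(1.05 − 0.85) = 0.1800/0.2000 = 0.9000
Terminal stock prices: S_u = 152.2, S_d = 123.2
Terminal payoffs (K − S): max(-27.25, 0) = 0, max(1.75, 0) = 1.75
Node 0 (S = 145): V_0 = 1/1.03·[0.9000·0.0000 + 0.1000·1.7500] = 0.1699

0.17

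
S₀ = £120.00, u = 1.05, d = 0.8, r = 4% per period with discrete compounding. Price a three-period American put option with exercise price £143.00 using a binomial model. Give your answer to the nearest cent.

Risk-neutral probability p = (1 + 0.04 − 0.8)/(1.05 − 0.8) = 0.2400/0.2500 = 0.9600
Terminal stock prices: S_uuu = 138.9, S_uud = 105.8, S_udd = 80.64, S_ddd = 61.44
Terminal payoffs (K − S): max(4.085, 0) = 4.085, max(37.16, 0) = 37.16, max(62.36, 0) = 62.36, max(81.56, 0) = 81.56
Node uu (S = 132.3): continuation = 1/1.04·[0.9600·4.0850 + 0.0400·37.1600] = 5.2000; exercise value = 10.7000 > continuation, so V_uu = 10.7000 (exercise)
Node ud (S = 100.8): continuation = 1/1.04·[0.9600·37.1600 + 0.0400·62.3600] = 36.7000; exercise value = 42.2000 > continuation, so V_ud = 42.2000 (exercise)
Node dd (S = 76.8): continuation = 1/1.04·[0.9600·62.3600 + 0.0400·81.5600] = 60.7000; exercise value = 66.2000 > continuation, so V_dd = 66.2000 (exercise)
Node u (S = 126): continuation = 1/1.04·[0.9600·10.7000 + 0.0400·42.2000] = 11.5000; exercise value = 17.0000 > continuation, so V_u = 17.0000 (exercise)
Node d (S = 96): continuation = 1/1.04·[0.9600·42.2000 + 0.0400·66.2000] = 41.5000; exercise value = 47.0000 > continuation, so V_d = 47.0000 (exercise)
Node 0 (S = 120): continuation = 1/1.04·[0.9600·17.0000 + 0.0400·47.0000] = 17.5000; exercise value = 23.0000 > continuation, so V_0 = 23.0000 (exercise)

£23.00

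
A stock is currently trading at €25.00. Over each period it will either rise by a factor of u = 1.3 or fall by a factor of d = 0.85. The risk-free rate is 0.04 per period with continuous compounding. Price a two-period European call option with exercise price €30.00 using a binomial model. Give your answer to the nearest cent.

€2.03

Risk-neutral probability p = (e^0.04 − 0.85)/(1.3 − 0.85) = 0.1908/0.4500 = 0.4240
Terminal stock prices: S_uu = 42.25, S_ud = 27.62, S_dd = 18.06
Terminal payoffs (S − K): max(12.25, 0) = 12.25, max(-2.375, 0) = 0, max(-11.94, 0) = 0
Node u (S = 32.5): V_u = e^(−0.04)·[0.4240·12.2500 + 0.5760·0.0000] = 4.9906
Node d (S = 21.25): V_d = e^(−0.04)·[0.4240·0.0000 + 0.5760·0.0000] = 0.0000
Node 0 (S = 25): V_0 = e^(−0.04)·[0.4240·4.9906 + 0.5760·0.0000] = 2.0332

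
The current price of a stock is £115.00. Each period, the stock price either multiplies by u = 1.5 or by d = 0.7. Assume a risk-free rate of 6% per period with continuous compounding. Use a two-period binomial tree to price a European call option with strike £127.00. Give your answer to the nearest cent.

Risk-neutral probability p = (e^0.06 − 0.7)/(1.5 − 0.7) = 0.3618/0.8000 = 0.4523
Terminal stock prices: S_uu = 258.8, S_ud = 120.7, S_dd = 56.35
Terminal payoffs (S − K): max(131.8, 0) = 131.8, max(-6.25, 0) = 0, max(-70.65, 0) = 0
Node u (S = 172.5): V_u = e^(−0.06)·[0.4523·131.7500 + 0.5477·0.0000] = 56.1197
Node d (S = 80.5): V_d = e^(−0.06)·[0.4523·0.0000 + 0.5477·0.0000] = 0.0000
Node 0 (S = 115): V_0 = e^(−0.06)·[0.4523·56.1197 + 0.5477·0.0000] = 23.9045

£23.90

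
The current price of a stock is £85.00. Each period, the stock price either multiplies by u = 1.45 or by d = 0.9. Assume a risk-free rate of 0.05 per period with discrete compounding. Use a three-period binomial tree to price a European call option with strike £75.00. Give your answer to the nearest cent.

Risk-neutral probability p = (1 + 0.05 − 0.9)/(1.45 − 0.9) = 0.1500/0.5500 = 0.2727
Terminal stock prices: S_uuu = 259.1, S_uud = 160.8, S_udd = 99.83, S_ddd = 61.97
Terminal payoffs (S − K): max(184.1, 0) = 184.1, max(85.84, 0) = 85.84, max(24.83, 0) = 24.83, max(-13.03, 0) = 0
Node uu (S = 178.7): V_uu = 1/1.05·[0.2727·184.1331 + 0.7273·85.8413] = 107.2839
Node ud (S = 110.9): V_ud = 1/1.05·[0.2727·85.8413 + 0.7273·24.8325] = 39.4964
Node dd (S = 68.85): V_dd = 1/1.05·[0.2727·24.8325 + 0.7273·0.0000] = 6.4500
Node u (S = 123.2): V_u = 1/1.05·[0.2727·107.2839 + 0.7273·39.4964] = 55.2228
Node d (S = 76.5): V_d = 1/1.05·[0.2727·39.4964 + 0.7273·6.4500] = 14.7263
Node 0 (S = 85): V_0 = 1/1.05·[0.2727·55.2228 + 0.7273·14.7263] = 24.5436

£24.54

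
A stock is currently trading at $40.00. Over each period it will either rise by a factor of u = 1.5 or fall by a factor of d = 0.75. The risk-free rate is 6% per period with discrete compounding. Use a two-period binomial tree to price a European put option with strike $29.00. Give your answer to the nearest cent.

Risk-neutral probability p = (1 + 0.06 − 0.75)/(1.5 − 0.75) = 0.3100/0.7500 = 0.4133
Terminal stock prices: S_uu = 90, S_ud = 45, S_dd = 22.5
Terminal payoffs (K − S): max(-61, 0) = 0, max(-16, 0) = 0, max(6.5, 0) = 6.5
Node u (S = 60): V_u = 1/1.06·[0.4133·0.0000 + 0.5867·0.0000] = 0.0000
Node d (S = 30): V_d = 1/1.06·[0.4133·0.0000 + 0.5867·6.5000] = 3.5975
Node 0 (S = 40): V_0 = 1/1.06·[0.4133·0.0000 + 0.5867·3.5975] = 1.9911

$1.99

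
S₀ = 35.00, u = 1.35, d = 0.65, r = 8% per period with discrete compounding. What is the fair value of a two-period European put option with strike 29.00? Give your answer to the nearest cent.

Risk-neutral probability p = (1 + 0.08 − 0.65)/(1.35 − 0.65) = 0.4300/0.7000 = 0.6143
Terminal stock prices: S_uu = 63.79, S_ud = 30.71, S_dd = 14.79
Terminal payoffs (K − S): max(-34.79, 0) = 0, max(-1.713, 0) = 0, max(14.21, 0) = 14.21
Node u (S = 47.25): V_u = 1/1.08·[0.6143·0.0000 + 0.3857·0.0000] = 0.0000
Node d (S = 22.75): V_d = 1/1.08·[0.6143·0.0000 + 0.3857·14.2125] = 5.0759
Node 0 (S = 35): V_0 = 1/1.08·[0.6143·0.0000 + 0.3857·5.0759] = 1.8128

1.81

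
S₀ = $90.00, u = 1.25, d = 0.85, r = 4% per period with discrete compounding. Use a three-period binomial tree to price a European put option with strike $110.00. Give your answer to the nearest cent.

Risk-neutral probability p = (1 + 0.04 − 0.85)/(1.25 − 0.85) = 0.1900/0.4000 = 0.4750
Terminal stock prices: S_uuu = 175.8, S_uud = 119.5, S_udd = 81.28, S_ddd = 55.27
Terminal payoffs (K − S): max(-65.78, 0) = 0, max(-9.531, 0) = 0, max(28.72, 0) = 28.72, max(54.73, 0) = 54.73
Node uu (S = 140.6): V_uu = 1/1.04·[0.4750·0.0000 + 0.5250·0.0000] = 0.0000
Node ud (S = 95.62): V_ud = 1/1.04·[0.4750·0.0000 + 0.5250·28.7188] = 14.4974
Node dd (S = 65.02): V_dd = 1/1.04·[0.4750·28.7188 + 0.5250·54.7288] = 40.7442
Node u (S = 112.5): V_u = 1/1.04·[0.4750·0.0000 + 0.5250·14.4974] = 7.3184
Node d (S = 76.5): V_d = 1/1.04·[0.4750·14.4974 + 0.5250·40.7442] = 27.1894
Node 0 (S = 90): V_0 = 1/1.04·[0.4750·7.3184 + 0.5250·27.1894] = 17.0680

$17.07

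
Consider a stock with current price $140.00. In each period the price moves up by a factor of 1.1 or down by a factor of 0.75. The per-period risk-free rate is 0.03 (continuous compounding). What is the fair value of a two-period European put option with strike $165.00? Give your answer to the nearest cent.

Risk-neutral probability p = (e^0.03 − 0.75)/(1.1 − 0.75) = 0.2805/0.3500 = 0.8013
Terminal stock prices: S_uu = 169.4, S_ud = 115.5, S_dd = 78.75
Terminal payoffs (K − S): max(-4.4, 0) = 0, max(49.5, 0) = 49.5, max(86.25, 0) = 86.25
Node u (S = 154): V_u = e^(−0.03)·[0.8013·0.0000 + 0.1987·49.5000] = 9.5450
Node d (S = 105): V_d = e^(−0.03)·[0.8013·49.5000 + 0.1987·86.2500] = 55.1235
Node 0 (S = 140): V_0 = e^(−0.03)·[0.8013·9.5450 + 0.1987·55.1235] = 18.0518

$18.05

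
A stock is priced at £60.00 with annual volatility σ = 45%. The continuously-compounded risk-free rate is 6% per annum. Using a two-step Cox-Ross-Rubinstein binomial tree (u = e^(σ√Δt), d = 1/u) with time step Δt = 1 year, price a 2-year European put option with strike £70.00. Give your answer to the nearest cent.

CRR parameters: u = e^(σ√Δt) = e^(0.45·√1) = 1.5683, d = 1/u = 0.6376
Per-period rate: rΔt = 0.06·1 = 0.06, so R = e^0.06 = 1.0618
Risk-neutral probability p = (e^0.06 − 0.6376)/(1.5683 − 0.6376) = 0.4242/0.9307 = 0.4558
Terminal stock prices: S_uu = 147.6, S_ud = 60, S_dd = 24.39
Terminal payoffs (K − S): max(-77.58, 0) = 0, max(10, 0) = 10, max(45.61, 0) = 45.61
Node u (S = 94.1): V_u = e^(−0.06)·[0.4558·0.0000 + 0.5442·10.0000] = 5.1251
Node d (S = 38.26): V_d = e^(−0.06)·[0.4558·10.0000 + 0.5442·45.6058] = 27.6658
Node 0 (S = 60): V_0 = e^(−0.06)·[0.4558·5.1251 + 0.5442·27.6658] = 16.3789

£16.38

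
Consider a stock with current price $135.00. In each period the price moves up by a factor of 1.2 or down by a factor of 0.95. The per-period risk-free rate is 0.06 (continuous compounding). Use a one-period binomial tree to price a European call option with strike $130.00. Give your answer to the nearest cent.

$13.48

Risk-neutral probability p = (e^0.06 − 0.95)/(1.2 − 0.95) = 0.1118/0.2500 = 0.4473
Terminal stock prices: S_u = 162, S_d = 128.2
Terminal payoffs (S − K): max(32, 0) = 32, max(-1.75, 0) = 0
Node 0 (S = 135): V_0 = e^(−0.06)·[0.4473·32.0000 + 0.5527·0.0000] = 13.4814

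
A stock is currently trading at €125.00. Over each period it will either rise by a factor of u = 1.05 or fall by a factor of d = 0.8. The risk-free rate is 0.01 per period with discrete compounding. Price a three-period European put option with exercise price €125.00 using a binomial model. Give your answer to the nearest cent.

Risk-neutral probability p = (1 + 0.01 − 0.8)/(1.05 − 0.8) = 0.2100/0.2500 = 0.8400
Terminal stock prices: S_uuu = 144.7, S_uud = 110.2, S_udd = 84, S_ddd = 64
Terminal payoffs (K − S): max(-19.7, 0) = 0, max(14.75, 0) = 14.75, max(41, 0) = 41, max(61, 0) = 61
Node uu (S = 137.8): V_uu = 1/1.01·[0.8400·0.0000 + 0.1600·14.7500] = 2.3366
Node ud (S = 105): V_ud = 1/1.01·[0.8400·14.7500 + 0.1600·41.0000] = 18.7624
Node dd (S = 80): V_dd = 1/1.01·[0.8400·41.0000 + 0.1600·61.0000] = 43.7624
Node u (S = 131.2): V_u = 1/1.01·[0.8400·2.3366 + 0.1600·18.7624] = 4.9156
Node d (S = 100): V_d = 1/1.01·[0.8400·18.7624 + 0.1600·43.7624] = 22.5370
Node 0 (S = 125): V_0 = 1/1.01·[0.8400·4.9156 + 0.1600·22.5370] = 7.6584

€7.66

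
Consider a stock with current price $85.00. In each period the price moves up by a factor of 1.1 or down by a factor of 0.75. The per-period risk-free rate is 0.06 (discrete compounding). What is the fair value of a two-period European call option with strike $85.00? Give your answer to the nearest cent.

Risk-neutral probability p = (1 + 0.06 − 0.75)/(1.1 − 0.75) = 0.3100/0.3500 = 0.8857
Terminal stock prices: S_uu = 102.9, S_ud = 70.13, S_dd = 47.81
Terminal payoffs (S − K): max(17.85, 0) = 17.85, max(-14.87, 0) = 0, max(-37.19, 0) = 0
Node u (S = 93.5): V_u = 1/1.06·[0.8857·17.8500 + 0.1143·0.0000] = 14.9151
Node d (S = 63.75): V_d = 1/1.06·[0.8857·0.0000 + 0.1143·0.0000] = 0.0000
Node 0 (S = 85): V_0 = 1/1.06·[0.8857·14.9151 + 0.1143·0.0000] = 12.4627

$12.46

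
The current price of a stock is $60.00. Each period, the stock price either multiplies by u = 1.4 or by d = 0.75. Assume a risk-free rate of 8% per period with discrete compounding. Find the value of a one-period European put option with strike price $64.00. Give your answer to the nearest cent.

Risk-neutral probability p = (1 + 0.08 − 0.75)/(1.4 − 0.75) = 0.3300/0.6500 = 0.5077
Terminal stock prices: S_u = 84, S_d = 45
Terminal payoffs (K − S): max(-20, 0) = 0, max(19, 0) = 19
Node 0 (S = 60): V_0 = 1/1.08·[0.5077·0.0000 + 0.4923·19.0000] = 8.6610

$8.66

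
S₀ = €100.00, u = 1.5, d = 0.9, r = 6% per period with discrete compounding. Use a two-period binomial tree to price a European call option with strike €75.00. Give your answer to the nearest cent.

Risk-neutral probability p = (1 + 0.06 − 0.9)/(1.5 − 0.9) = 0.1600/0.6000 = 0.2667
Terminal stock prices: S_uu = 225, S_ud = 135, S_dd = 81
Terminal payoffs (S − K): max(150, 0) = 150, max(60, 0) = 60, max(6, 0) = 6
Node u (S = 150): V_u = 1/1.06·[0.2667·150.0000 + 0.7333·60.0000] = 79.2453
Node d (S = 90): V_d = 1/1.06·[0.2667·60.0000 + 0.7333·6.0000] = 19.2453
Node 0 (S = 100): V_0 = 1/1.06·[0.2667·79.2453 + 0.7333·19.2453] = 33.2503

€33.25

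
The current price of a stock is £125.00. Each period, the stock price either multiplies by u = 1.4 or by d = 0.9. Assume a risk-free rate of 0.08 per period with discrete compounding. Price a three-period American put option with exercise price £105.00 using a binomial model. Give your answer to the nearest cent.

Risk-neutral probability p = (1 + 0.08 − 0.9)/(1.4 − 0.9) = 0.1800/0.5000 = 0.3600
Terminal stock prices: S_uuu = 343, S_uud = 220.5, S_udd = 141.8, S_ddd = 91.13
Terminal payoffs (K − S): max(-238, 0) = 0, max(-115.5, 0) = 0, max(-36.75, 0) = 0, max(13.87, 0) = 13.87
Node uu (S = 245): continuation = 1/1.08·[0.3600·0.0000 + 0.6400·0.0000] = 0.0000; exercise value = 0.0000 ≤ continuation, so V_uu = 0.0000
Node ud (S = 157.5): continuation = 1/1.08·[0.3600·0.0000 + 0.6400·0.0000] = 0.0000; exercise value = 0.0000 ≤ continuation, so V_ud = 0.0000
Node dd (S = 101.2): continuation = 1/1.08·[0.3600·0.0000 + 0.6400·13.8750] = 8.2222; exercise value = 3.7500 ≤ continuation, so V_dd = 8.2222
Node u (S = 175): continuation = 1/1.08·[0.3600·0.0000 + 0.6400·0.0000] = 0.0000; exercise value = 0.0000 ≤ continuation, so V_u = 0.0000
Node d (S = 112.5): continuation = 1/1.08·[0.3600·0.0000 + 0.6400·8.2222] = 4.8724; exercise value = 0.0000 ≤ continuation, so V_d = 4.8724
Node 0 (S = 125): continuation = 1/1.08·[0.3600·0.0000 + 0.6400·4.8724] = 2.8874; exercise value = 0.0000 ≤ continuation, so V_0 = 2.8874

£2.89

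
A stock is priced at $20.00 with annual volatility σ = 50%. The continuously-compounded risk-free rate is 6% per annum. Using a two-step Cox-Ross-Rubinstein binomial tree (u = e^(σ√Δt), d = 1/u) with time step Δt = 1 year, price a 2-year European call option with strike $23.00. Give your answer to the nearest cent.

CRR parameters: u = e^(σ√Δt) = e^(0.5·√1) = 1.6487, d = 1/u = 0.6065
Per-period rate: rΔt = 0.06·1 = 0.06, so R = e^0.06 = 1.0618
Risk-neutral probability p = (e^0.06 − 0.6065)/(1.6487 − 0.6065) = 0.4553/1.0422 = 0.4369
Terminal stock prices: S_uu = 54.37, S_ud = 20, S_dd = 7.358
Terminal payoffs (S − K): max(31.37, 0) = 31.37, max(-3, 0) = 0, max(-15.64, 0) = 0
Node u (S = 32.97): V_u = e^(−0.06)·[0.4369·31.3656 + 0.5631·0.0000] = 12.9048
Node d (S = 12.13): V_d = e^(−0.06)·[0.4369·0.0000 + 0.5631·0.0000] = 0.0000
Node 0 (S = 20): V_0 = e^(−0.06)·[0.4369·12.9048 + 0.5631·0.0000] = 5.3095

$5.31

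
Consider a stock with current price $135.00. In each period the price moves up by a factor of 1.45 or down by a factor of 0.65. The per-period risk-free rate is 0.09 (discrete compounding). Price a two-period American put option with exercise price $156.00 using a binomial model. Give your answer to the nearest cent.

$34.17

Risk-neutral probability p = (1 + 0.09 − 0.65)/(1.45 − 0.65) = 0.4400/0.8000 = 0.5500
Terminal stock prices: S_uu = 283.8, S_ud = 127.2, S_dd = 57.04
Terminal payoffs (K − S): max(-127.8, 0) = 0, max(28.76, 0) = 28.76, max(98.96, 0) = 98.96
Node u (S = 195.8): continuation = 1/1.09·[0.5500·0.0000 + 0.4500·28.7625] = 11.8744; exercise value = 0.0000 ≤ continuation, so V_u = 11.8744
Node d (S = 87.75): continuation = 1/1.09·[0.5500·28.7625 + 0.4500·98.9625] = 55.3693; exercise value = 68.2500 > continuation, so V_d = 68.2500 (exercise)
Node 0 (S = 135): continuation = 1/1.09·[0.5500·11.8744 + 0.4500·68.2500] = 34.1683; exercise value = 21.0000 ≤ continuation, so V_0 = 34.1683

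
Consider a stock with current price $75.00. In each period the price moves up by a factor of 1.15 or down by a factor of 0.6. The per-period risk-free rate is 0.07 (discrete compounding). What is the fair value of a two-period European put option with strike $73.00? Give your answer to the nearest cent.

$5.46

Risk-neutral probability p = (1 + 0.07 − 0.6)/(1.15 − 0.6) = 0.4700/0.5500 = 0.8545
Terminal stock prices: S_uu = 99.19, S_ud = 51.75, S_dd = 27
Terminal payoffs (K − S): max(-26.19, 0) = 0, max(21.25, 0) = 21.25, max(46, 0) = 46
Node u (S = 86.25): V_u = 1/1.07·[0.8545·0.0000 + 0.1455·21.2500] = 2.8887
Node d (S = 45): V_d = 1/1.07·[0.8545·21.2500 + 0.1455·46.0000] = 23.2243
Node 0 (S = 75): V_0 = 1/1.07·[0.8545·2.8887 + 0.1455·23.2243] = 5.4641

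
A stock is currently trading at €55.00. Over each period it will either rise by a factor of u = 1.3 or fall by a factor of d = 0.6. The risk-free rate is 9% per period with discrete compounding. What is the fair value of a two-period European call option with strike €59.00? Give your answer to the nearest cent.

€14.00

Risk-neutral probability p = (1 + 0.09 − 0.6)/(1.3 − 0.6) = 0.4900/0.7000 = 0.7000
Terminal stock prices: S_uu = 92.95, S_ud = 42.9, S_dd = 19.8
Terminal payoffs (S − K): max(33.95, 0) = 33.95, max(-16.1, 0) = 0, max(-39.2, 0) = 0
Node u (S = 71.5): V_u = 1/1.09·[0.7000·33.9500 + 0.3000·0.0000] = 21.8028
Node d (S = 33): V_d = 1/1.09·[0.7000·0.0000 + 0.3000·0.0000] = 0.0000
Node 0 (S = 55): V_0 = 1/1.09·[0.7000·21.8028 + 0.3000·0.0000] = 14.0018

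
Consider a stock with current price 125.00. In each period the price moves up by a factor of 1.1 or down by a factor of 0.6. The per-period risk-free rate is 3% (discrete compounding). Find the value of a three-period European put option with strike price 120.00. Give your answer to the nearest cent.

11.81

Risk-neutral probability p = (1 + 0.03 − 0.6)/(1.1 − 0.6) = 0.4300/0.5000 = 0.8600
Terminal stock prices: S_uuu = 166.4, S_uud = 90.75, S_udd = 49.5, S_ddd = 27
Terminal payoffs (K − S): max(-46.38, 0) = 0, max(29.25, 0) = 29.25, max(70.5, 0) = 70.5, max(93, 0) = 93
Node uu (S = 151.3): V_uu = 1/1.03·[0.8600·0.0000 + 0.1400·29.2500] = 3.9757
Node ud (S = 82.5): V_ud = 1/1.03·[0.8600·29.2500 + 0.1400·70.5000] = 34.0049
Node dd (S = 45): V_dd = 1/1.03·[0.8600·70.5000 + 0.1400·93.0000] = 71.5049
Node u (S = 137.5): V_u = 1/1.03·[0.8600·3.9757 + 0.1400·34.0049] = 7.9416
Node d (S = 75): V_d = 1/1.03·[0.8600·34.0049 + 0.1400·71.5049] = 38.1115
Node 0 (S = 125): V_0 = 1/1.03·[0.8600·7.9416 + 0.1400·38.1115] = 11.8110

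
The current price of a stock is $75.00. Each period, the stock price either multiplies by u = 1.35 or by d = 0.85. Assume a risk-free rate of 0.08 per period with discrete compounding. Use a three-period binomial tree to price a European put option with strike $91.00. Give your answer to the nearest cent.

Risk-neutral probability p = (1 + 0.08 − 0.85)/(1.35 − 0.85) = 0.2300/0.5000 = 0.4600
Terminal stock prices: S_uuu = 184.5, S_uud = 116.2, S_udd = 73.15, S_ddd = 46.06
Terminal payoffs (K − S): max(-93.53, 0) = 0, max(-25.18, 0) = 0, max(17.85, 0) = 17.85, max(44.94, 0) = 44.94
Node uu (S = 136.7): V_uu = 1/1.08·[0.4600·0.0000 + 0.5400·0.0000] = 0.0000
Node ud (S = 86.06): V_ud = 1/1.08·[0.4600·0.0000 + 0.5400·17.8469] = 8.9234
Node dd (S = 54.19): V_dd = 1/1.08·[0.4600·17.8469 + 0.5400·44.9406] = 30.0718
Node u (S = 101.2): V_u = 1/1.08·[0.4600·0.0000 + 0.5400·8.9234] = 4.4617
Node d (S = 63.75): V_d = 1/1.08·[0.4600·8.9234 + 0.5400·30.0718] = 18.8366
Node 0 (S = 75): V_0 = 1/1.08·[0.4600·4.4617 + 0.5400·18.8366] = 11.3187

$11.32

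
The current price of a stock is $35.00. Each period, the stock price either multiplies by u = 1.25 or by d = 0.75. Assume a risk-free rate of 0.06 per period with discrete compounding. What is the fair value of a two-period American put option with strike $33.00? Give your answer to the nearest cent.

$2.46

Risk-neutral probability p = (1 + 0.06 − 0.75)/(1.25 − 0.75) = 0.3100/0.5000 = 0.6200
Terminal stock prices: S_uu = 54.69, S_ud = 32.81, S_dd = 19.69
Terminal payoffs (K − S): max(-21.69, 0) = 0, max(0.1875, 0) = 0.1875, max(13.31, 0) = 13.31
Node u (S = 43.75): continuation = 1/1.06·[0.6200·0.0000 + 0.3800·0.1875] = 0.0672; exercise value = 0.0000 ≤ continuation, so V_u = 0.0672
Node d (S = 26.25): continuation = 1/1.06·[0.6200·0.1875 + 0.3800·13.3125] = 4.8821; exercise value = 6.7500 > continuation, so V_d = 6.7500 (exercise)
Node 0 (S = 35): continuation = 1/1.06·[0.6200·0.0672 + 0.3800·6.7500] = 2.4591; exercise value = 0.0000 ≤ continuation, so V_0 = 2.4591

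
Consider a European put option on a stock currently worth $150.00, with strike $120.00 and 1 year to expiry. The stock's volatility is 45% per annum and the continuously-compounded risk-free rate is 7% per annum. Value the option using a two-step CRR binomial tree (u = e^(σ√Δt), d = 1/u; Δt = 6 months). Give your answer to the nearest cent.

$10.39

CRR parameters: u = e^(σ√Δt) = e^(0.45·√0.5) = 1.3746, d = 1/u = 0.7275
Per-period rate: rΔt = 0.07·0.5 = 0.035, so R = e^0.035 = 1.0356
Risk-neutral probability p = (e^0.035 − 0.7275)/(1.3746 − 0.7275) = 0.3082/0.6472 = 0.4762
Terminal stock prices: S_uu = 283.4, S_ud = 150, S_dd = 79.38
Terminal payoffs (K − S): max(-163.4, 0) = 0, max(-30, 0) = 0, max(40.62, 0) = 40.62
Node u (S = 206.2): V_u = e^(−0.035)·[0.4762·0.0000 + 0.5238·0.0000] = 0.0000
Node d (S = 109.1): V_d = e^(−0.035)·[0.4762·0.0000 + 0.5238·40.6206] = 20.5471
Node 0 (S = 150): V_0 = e^(−0.035)·[0.4762·0.0000 + 0.5238·20.5471] = 10.3933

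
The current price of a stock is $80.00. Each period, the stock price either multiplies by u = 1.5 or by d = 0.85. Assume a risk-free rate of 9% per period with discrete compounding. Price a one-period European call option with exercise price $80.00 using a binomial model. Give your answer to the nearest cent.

$13.55

Risk-neutral probability p = (1 + 0.09 − 0.85)/(1.5 − 0.85) = 0.2400/0.6500 = 0.3692
Terminal stock prices: S_u = 120, S_d = 68
Terminal payoffs (S − K): max(40, 0) = 40, max(-12, 0) = 0
Node 0 (S = 80): V_0 = 1/1.09·[0.3692·40.0000 + 0.6308·0.0000] = 13.5498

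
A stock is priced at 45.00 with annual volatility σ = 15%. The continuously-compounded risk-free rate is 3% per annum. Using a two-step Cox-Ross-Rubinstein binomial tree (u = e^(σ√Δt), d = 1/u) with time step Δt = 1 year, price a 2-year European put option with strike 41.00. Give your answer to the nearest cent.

CRR parameters: u = e^(σ√Δt) = e^(0.15·√1) = 1.1618, d = 1/u = 0.8607
Per-period rate: rΔt = 0.03·1 = 0.03, so R = e^0.03 = 1.0305
Risk-neutral probability p = (e^0.03 − 0.8607)/(1.1618 − 0.8607) = 0.1697/0.3011 = 0.5637
Terminal stock prices: S_uu = 60.74, S_ud = 45, S_dd = 33.34
Terminal payoffs (K − S): max(-19.74, 0) = 0, max(-4, 0) = 0, max(7.663, 0) = 7.663
Node u (S = 52.28): V_u = e^(−0.03)·[0.5637·0.0000 + 0.4363·0.0000] = 0.0000
Node d (S = 38.73): V_d = e^(−0.03)·[0.5637·0.0000 + 0.4363·7.6632] = 3.2446
Node 0 (S = 45): V_0 = e^(−0.03)·[0.5637·0.0000 + 0.4363·3.2446] = 1.3738

1.37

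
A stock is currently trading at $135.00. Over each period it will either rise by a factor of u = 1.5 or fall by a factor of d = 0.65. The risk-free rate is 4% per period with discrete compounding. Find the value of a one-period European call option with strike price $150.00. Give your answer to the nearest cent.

Risk-neutral probability p = (1 + 0.04 − 0.65)/(1.5 − 0.65) = 0.3900/0.8500 = 0.4588
Terminal stock prices: S_u = 202.5, S_d = 87.75
Terminal payoffs (S − K): max(52.5, 0) = 52.5, max(-62.25, 0) = 0
Node 0 (S = 135): V_0 = 1/1.04·[0.4588·52.5000 + 0.5412·0.0000] = 23.1618

$23.16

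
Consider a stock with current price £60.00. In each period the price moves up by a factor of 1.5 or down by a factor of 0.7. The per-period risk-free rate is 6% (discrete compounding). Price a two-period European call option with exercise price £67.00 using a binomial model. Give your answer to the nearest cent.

£12.26

Risk-neutral probability p = (1 + 0.06 − 0.7)/(1.5 − 0.7) = 0.3600/0.8000 = 0.4500
Terminal stock prices: S_uu = 135, S_ud = 63, S_dd = 29.4
Terminal payoffs (S − K): max(68, 0) = 68, max(-4, 0) = 0, max(-37.6, 0) = 0
Node u (S = 90): V_u = 1/1.06·[0.4500·68.0000 + 0.5500·0.0000] = 28.8679
Node d (S = 42): V_d = 1/1.06·[0.4500·0.0000 + 0.5500·0.0000] = 0.0000
Node 0 (S = 60): V_0 = 1/1.06·[0.4500·28.8679 + 0.5500·0.0000] = 12.2553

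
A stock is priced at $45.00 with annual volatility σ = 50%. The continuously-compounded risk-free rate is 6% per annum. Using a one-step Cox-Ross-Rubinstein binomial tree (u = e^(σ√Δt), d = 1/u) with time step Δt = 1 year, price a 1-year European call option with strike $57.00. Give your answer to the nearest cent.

CRR parameters: u = e^(σ√Δt) = e^(0.5·√1) = 1.6487, d = 1/u = 0.6065
Per-period rate: rΔt = 0.06·1 = 0.06, so R = e^0.06 = 1.0618
Risk-neutral probability p = (e^0.06 − 0.6065)/(1.6487 − 0.6065) = 0.4553/1.0422 = 0.4369
Terminal stock prices: S_u = 74.19, S_d = 27.29
Terminal payoffs (S − K): max(17.19, 0) = 17.19, max(-29.71, 0) = 0
Node 0 (S = 45): V_0 = e^(−0.06)·[0.4369·17.1925 + 0.5631·0.0000] = 7.0735

$7.07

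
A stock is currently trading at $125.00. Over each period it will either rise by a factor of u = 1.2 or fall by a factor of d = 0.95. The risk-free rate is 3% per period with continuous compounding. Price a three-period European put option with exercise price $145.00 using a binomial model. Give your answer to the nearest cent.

$14.69

Risk-neutral probability p = (e^0.03 − 0.95)/(1.2 − 0.95) = 0.0805/0.2500 = 0.3218
Terminal stock prices: S_uuu = 216, S_uud = 171, S_udd = 135.4, S_ddd = 107.2
Terminal payoffs (K − S): max(-71, 0) = 0, max(-26, 0) = 0, max(9.625, 0) = 9.625, max(37.83, 0) = 37.83
Node uu (S = 180): V_uu = e^(−0.03)·[0.3218·0.0000 + 0.6782·0.0000] = 0.0000
Node ud (S = 142.5): V_ud = e^(−0.03)·[0.3218·0.0000 + 0.6782·9.6250] = 6.3346
Node dd (S = 112.8): V_dd = e^(−0.03)·[0.3218·9.6250 + 0.6782·37.8281] = 27.9021
Node u (S = 150): V_u = e^(−0.03)·[0.3218·0.0000 + 0.6782·6.3346] = 4.1690
Node d (S = 118.8): V_d = e^(−0.03)·[0.3218·6.3346 + 0.6782·27.9021] = 20.3418
Node 0 (S = 125): V_0 = e^(−0.03)·[0.3218·4.1690 + 0.6782·20.3418] = 14.6897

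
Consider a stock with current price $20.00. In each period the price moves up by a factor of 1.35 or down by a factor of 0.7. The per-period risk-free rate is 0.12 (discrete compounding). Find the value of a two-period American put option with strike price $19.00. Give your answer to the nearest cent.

Risk-neutral probability p = (1 + 0.12 − 0.7)/(1.35 − 0.7) = 0.4200/0.6500 = 0.6462
Terminal stock prices: S_uu = 36.45, S_ud = 18.9, S_dd = 9.8
Terminal payoffs (K − S): max(-17.45, 0) = 0, max(0.1, 0) = 0.1, max(9.2, 0) = 9.2
Node u (S = 27): continuation = 1/1.12·[0.6462·0.0000 + 0.3538·0.1000] = 0.0316; exercise value = 0.0000 ≤ continuation, so V_u = 0.0316
Node d (S = 14): continuation = 1/1.12·[0.6462·0.1000 + 0.3538·9.2000] = 2.9643; exercise value = 5.0000 > continuation, so V_d = 5.0000 (exercise)
Node 0 (S = 20): continuation = 1/1.12·[0.6462·0.0316 + 0.3538·5.0000] = 1.5979; exercise value = 0.0000 ≤ continuation, so V_0 = 1.5979

$1.60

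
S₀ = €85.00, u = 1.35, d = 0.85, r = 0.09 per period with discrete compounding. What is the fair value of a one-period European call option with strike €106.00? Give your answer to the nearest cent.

Risk-neutral probability p = (1 + 0.09 − 0.85)/(1.35 − 0.85) = 0.2400/0.5000 = 0.4800
Terminal stock prices: S_u = 114.8, S_d = 72.25
Terminal payoffs (S − K): max(8.75, 0) = 8.75, max(-33.75, 0) = 0
Node 0 (S = 85): V_0 = 1/1.09·[0.4800·8.7500 + 0.5200·0.0000] = 3.8532

€3.85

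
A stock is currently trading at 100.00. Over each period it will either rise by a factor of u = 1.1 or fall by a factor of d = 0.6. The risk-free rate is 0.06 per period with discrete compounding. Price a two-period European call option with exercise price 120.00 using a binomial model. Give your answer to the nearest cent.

0.75

Risk-neutral probability p = (1 + 0.06 − 0.6)/(1.1 − 0.6) = 0.4600/0.5000 = 0.9200
Terminal stock prices: S_uu = 121, S_ud = 66, S_dd = 36
Terminal payoffs (S − K): max(1, 0) = 1, max(-54, 0) = 0, max(-84, 0) = 0
Node u (S = 110): V_u = 1/1.06·[0.9200·1.0000 + 0.0800·0.0000] = 0.8679
Node d (S = 60): V_d = 1/1.06·[0.9200·0.0000 + 0.0800·0.0000] = 0.0000
Node 0 (S = 100): V_0 = 1/1.06·[0.9200·0.8679 + 0.0800·0.0000] = 0.7533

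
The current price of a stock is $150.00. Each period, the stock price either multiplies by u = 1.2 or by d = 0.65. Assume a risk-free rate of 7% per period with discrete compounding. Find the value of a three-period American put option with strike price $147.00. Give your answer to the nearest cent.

$16.41

Risk-neutral probability p = (1 + 0.07 − 0.65)/(1.2 − 0.65) = 0.4200/0.5500 = 0.7636
Terminal stock prices: S_uuu = 259.2, S_uud = 140.4, S_udd = 76.05, S_ddd = 41.19
Terminal payoffs (K − S): max(-112.2, 0) = 0, max(6.6, 0) = 6.6, max(70.95, 0) = 70.95, max(105.8, 0) = 105.8
Node uu (S = 216): continuation = 1/1.07·[0.7636·0.0000 + 0.2364·6.6000] = 1.4579; exercise value = 0.0000 ≤ continuation, so V_uu = 1.4579
Node ud (S = 117): continuation = 1/1.07·[0.7636·6.6000 + 0.2364·70.9500] = 20.3832; exercise value = 30.0000 > continuation, so V_ud = 30.0000 (exercise)
Node dd (S = 63.38): continuation = 1/1.07·[0.7636·70.9500 + 0.2364·105.8063] = 74.0082; exercise value = 83.6250 > continuation, so V_dd = 83.6250 (exercise)
Node u (S = 180): continuation = 1/1.07·[0.7636·1.4579 + 0.2364·30.0000] = 7.6675; exercise value = 0.0000 ≤ continuation, so V_u = 7.6675
Node d (S = 97.5): continuation = 1/1.07·[0.7636·30.0000 + 0.2364·83.6250] = 39.8832; exercise value = 49.5000 > continuation, so V_d = 49.5000 (exercise)
Node 0 (S = 150): continuation = 1/1.07·[0.7636·7.6675 + 0.2364·49.5000] = 16.4067; exercise value = 0.0000 ≤ continuation, so V_0 = 16.4067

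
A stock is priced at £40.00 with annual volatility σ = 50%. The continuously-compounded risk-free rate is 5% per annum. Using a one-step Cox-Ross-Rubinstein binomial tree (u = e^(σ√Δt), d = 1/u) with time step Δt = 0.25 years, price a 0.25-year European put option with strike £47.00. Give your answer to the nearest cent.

CRR parameters: u = e^(σ√Δt) = e^(0.5·√0.25) = 1.2840, d = 1/u = 0.7788
Per-period rate: rΔt = 0.05·0.25 = 0.0125, so R = e^0.0125 = 1.0126
Risk-neutral probability p = (e^0.0125 − 0.7788)/(1.2840 − 0.7788) = 0.2338/0.5052 = 0.4627
Terminal stock prices: S_u = 51.36, S_d = 31.15
Terminal payoffs (K − S): max(-4.361, 0) = 0, max(15.85, 0) = 15.85
Node 0 (S = 40): V_0 = e^(−0.0125)·[0.4627·0.0000 + 0.5373·15.8480] = 8.4090

£8.41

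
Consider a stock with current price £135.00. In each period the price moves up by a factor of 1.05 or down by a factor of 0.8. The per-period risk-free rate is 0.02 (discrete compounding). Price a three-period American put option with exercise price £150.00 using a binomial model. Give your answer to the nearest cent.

£15.00

Risk-neutral probability p = (1 + 0.02 − 0.8)/(1.05 − 0.8) = 0.2200/0.2500 = 0.8800
Terminal stock prices: S_uuu = 156.3, S_uud = 119.1, S_udd = 90.72, S_ddd = 69.12
Terminal payoffs (K − S): max(-6.279, 0) = 0, max(30.93, 0) = 30.93, max(59.28, 0) = 59.28, max(80.88, 0) = 80.88
Node uu (S = 148.8): continuation = 1/1.02·[0.8800·0.0000 + 0.1200·30.9300] = 3.6388; exercise value = 1.1625 ≤ continuation, so V_uu = 3.6388
Node ud (S = 113.4): continuation = 1/1.02·[0.8800·30.9300 + 0.1200·59.2800] = 33.6588; exercise value = 36.6000 > continuation, so V_ud = 36.6000 (exercise)
Node dd (S = 86.4): continuation = 1/1.02·[0.8800·59.2800 + 0.1200·80.8800] = 60.6588; exercise value = 63.6000 > continuation, so V_dd = 63.6000 (exercise)
Node u (S = 141.8): continuation = 1/1.02·[0.8800·3.6388 + 0.1200·36.6000] = 7.4453; exercise value = 8.2500 > continuation, so V_u = 8.2500 (exercise)
Node d (S = 108): continuation = 1/1.02·[0.8800·36.6000 + 0.1200·63.6000] = 39.0588; exercise value = 42.0000 > continuation, so V_d = 42.0000 (exercise)
Node 0 (S = 135): continuation = 1/1.02·[0.8800·8.2500 + 0.1200·42.0000] = 12.0588; exercise value = 15.0000 > continuation, so V_0 = 15.0000 (exercise)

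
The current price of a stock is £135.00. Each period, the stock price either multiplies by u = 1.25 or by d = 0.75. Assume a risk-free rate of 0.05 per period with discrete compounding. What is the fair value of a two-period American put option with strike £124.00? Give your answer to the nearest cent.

£8.67

Risk-neutral probability p = (1 + 0.05 − 0.75)/(1.25 − 0.75) = 0.3000/0.5000 = 0.6000
Terminal stock prices: S_uu = 210.9, S_ud = 126.6, S_dd = 75.94
Terminal payoffs (K − S): max(-86.94, 0) = 0, max(-2.562, 0) = 0, max(48.06, 0) = 48.06
Node u (S = 168.8): continuation = 1/1.05·[0.6000·0.0000 + 0.4000·0.0000] = 0.0000; exercise value = 0.0000 ≤ continuation, so V_u = 0.0000
Node d (S = 101.2): continuation = 1/1.05·[0.6000·0.0000 + 0.4000·48.0625] = 18.3095; exercise value = 22.7500 > continuation, so V_d = 22.7500 (exercise)
Node 0 (S = 135): continuation = 1/1.05·[0.6000·0.0000 + 0.4000·22.7500] = 8.6667; exercise value = 0.0000 ≤ continuation, so V_0 = 8.6667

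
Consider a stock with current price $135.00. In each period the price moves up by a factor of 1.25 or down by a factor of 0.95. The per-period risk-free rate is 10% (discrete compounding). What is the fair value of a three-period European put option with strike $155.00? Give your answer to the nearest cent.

$4.45

Risk-neutral probability p = (1 + 0.1 − 0.95)/(1.25 − 0.95) = 0.1500/0.3000 = 0.5000
Terminal stock prices: S_uuu = 263.7, S_uud = 200.4, S_udd = 152.3, S_ddd = 115.7
Terminal payoffs (K − S): max(-108.7, 0) = 0, max(-45.39, 0) = 0, max(2.703, 0) = 2.703, max(39.25, 0) = 39.25
Node uu (S = 210.9): V_uu = 1/1.1·[0.5000·0.0000 + 0.5000·0.0000] = 0.0000
Node ud (S = 160.3): V_ud = 1/1.1·[0.5000·0.0000 + 0.5000·2.7031] = 1.2287
Node dd (S = 121.8): V_dd = 1/1.1·[0.5000·2.7031 + 0.5000·39.2544] = 19.0716
Node u (S = 168.8): V_u = 1/1.1·[0.5000·0.0000 + 0.5000·1.2287] = 0.5585
Node d (S = 128.2): V_d = 1/1.1·[0.5000·1.2287 + 0.5000·19.0716] = 9.2274
Node 0 (S = 135): V_0 = 1/1.1·[0.5000·0.5585 + 0.5000·9.2274] = 4.4481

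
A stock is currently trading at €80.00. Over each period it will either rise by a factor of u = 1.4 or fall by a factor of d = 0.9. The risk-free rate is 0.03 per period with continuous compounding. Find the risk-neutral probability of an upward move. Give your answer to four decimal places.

p = 0.2609

Risk-neutral probability p = (e^0.03 − 0.9)/(1.4 − 0.9) = 0.1305/0.5000 = 0.2609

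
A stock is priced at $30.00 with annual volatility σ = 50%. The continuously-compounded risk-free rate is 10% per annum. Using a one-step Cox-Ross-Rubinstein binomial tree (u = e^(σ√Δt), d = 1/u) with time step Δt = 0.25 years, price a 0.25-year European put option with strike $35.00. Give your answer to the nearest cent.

CRR parameters: u = e^(σ√Δt) = e^(0.5·√0.25) = 1.2840, d = 1/u = 0.7788
Per-period rate: rΔt = 0.1·0.25 = 0.025, so R = e^0.025 = 1.0253
Risk-neutral probability p = (e^0.025 − 0.7788)/(1.2840 − 0.7788) = 0.2465/0.5052 = 0.4879
Terminal stock prices: S_u = 38.52, S_d = 23.36
Terminal payoffs (K − S): max(-3.521, 0) = 0, max(11.64, 0) = 11.64
Node 0 (S = 30): V_0 = e^(−0.025)·[0.4879·0.0000 + 0.5121·11.6360] = 5.8113

$5.81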